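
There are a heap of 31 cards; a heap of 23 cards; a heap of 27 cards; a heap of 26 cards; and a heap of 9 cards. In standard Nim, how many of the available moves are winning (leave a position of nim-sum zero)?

0

Compute the nim-sum pairwise:
31 XOR 23 = 8
8 XOR 27 = 19
19 XOR 26 = 9
9 XOR 9 = 0
The nim-sum is already 0, so every move leaves a nonzero nim-sum — there are no winning moves.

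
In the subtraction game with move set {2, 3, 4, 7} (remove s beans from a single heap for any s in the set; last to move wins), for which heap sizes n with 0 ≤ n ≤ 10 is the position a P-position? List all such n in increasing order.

0, 1, 6

Compute g(0), g(1), … for moves {2, 3, 4, 7}:
k:     0  1  2  3  4  5  6  7  8  9 10
g(k):  0  0  1  1  2  2  0  3  1  4  2
The P-positions (g = 0) in 0..10 are 0, 1, 6.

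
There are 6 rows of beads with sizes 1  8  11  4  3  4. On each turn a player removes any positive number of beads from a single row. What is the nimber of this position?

1

Compute the nim-sum pairwise:
1 ^ 8 = 9
9 ^ 11 = 2
2 ^ 4 = 6
6 ^ 3 = 5
5 ^ 4 = 1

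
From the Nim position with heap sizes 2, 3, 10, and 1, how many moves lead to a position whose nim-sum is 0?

In binary:
  0010  (2)
  0011  (3)
  1010  (10)
  0001  (1)
  ----
  1010  (10)
The overall nim-sum is X = 10. A heap of size p has a winning move iff p XOR X < p (reduce it to p XOR X).
  2: 2 XOR 10 = 8 ≥ 2 — no move.
  3: 3 XOR 10 = 9 ≥ 3 — no move.
  10: 10 XOR 10 = 0 < 10 — winning move (to 0).
  1: 1 XOR 10 = 11 ≥ 1 — no move.
That gives 1 winning move.

1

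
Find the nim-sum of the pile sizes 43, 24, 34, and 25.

8

In binary:
  101011  (43)
  011000  (24)
  100010  (34)
  011001  (25)
  ------
  001000  (8)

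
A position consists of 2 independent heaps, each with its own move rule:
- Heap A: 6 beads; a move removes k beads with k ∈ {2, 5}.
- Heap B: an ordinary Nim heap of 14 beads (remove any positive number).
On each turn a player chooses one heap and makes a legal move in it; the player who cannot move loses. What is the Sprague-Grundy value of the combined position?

Grundy values for heap A (subtraction set {2, 5}):
g(0) = mex{} = 0
g(1) = mex{} = 0
g(2) = mex{0} = 1
g(3) = mex{0} = 1
g(4) = mex{1} = 0
g(5) = mex{0,1} = 2
g(6) = mex{0} = 1
So g(6) = 1.
Heap B is a plain Nim heap of size 14, so its Grundy value is 14.
The value of a disjunctive sum is the nim-sum of the parts.
Combined value = 1 XOR 14 = 15.

15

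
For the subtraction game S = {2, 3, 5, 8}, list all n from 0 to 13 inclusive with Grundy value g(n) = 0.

0, 1, 7, 11

Build the Grundy sequence with g(k) = mex{g(k−s) : s ∈ {2, 3, 5, 8}, s ≤ k}:
k:     0  1  2  3  4  5  6  7  8  9 10 11 12 13
g(k):  0  0  1  1  2  2  3  0  4  1  3  0  4  1
The P-positions (g = 0) in 0..13 are 0, 1, 7, 11.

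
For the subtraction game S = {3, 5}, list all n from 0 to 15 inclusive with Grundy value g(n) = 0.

0, 1, 2, 8, 9, 10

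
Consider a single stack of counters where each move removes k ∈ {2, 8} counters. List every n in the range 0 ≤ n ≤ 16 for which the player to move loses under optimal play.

0, 1, 4, 5, 10, 11, 14, 15

Grundy values for subtraction set {2, 8}:
k:     0  1  2  3  4  5  6  7  8  9 10 11 12 13 14 15 16
g(k):  0  0  1  1  0  0  1  1  2  2  0  0  1  1  0  0  1
The P-positions (g = 0) in 0..16 are 0, 1, 4, 5, 10, 11, 14, 15.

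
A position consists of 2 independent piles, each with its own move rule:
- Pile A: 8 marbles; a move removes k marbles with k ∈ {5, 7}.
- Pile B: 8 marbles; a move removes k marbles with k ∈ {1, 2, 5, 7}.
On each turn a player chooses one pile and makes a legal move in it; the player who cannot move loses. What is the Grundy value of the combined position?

3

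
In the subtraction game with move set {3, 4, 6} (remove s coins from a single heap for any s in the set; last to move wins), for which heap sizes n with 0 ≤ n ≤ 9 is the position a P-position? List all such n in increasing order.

0, 1, 2, 9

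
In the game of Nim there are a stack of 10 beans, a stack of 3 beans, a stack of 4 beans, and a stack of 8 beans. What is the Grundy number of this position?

5

Compute the nim-sum pairwise:
10 ^ 3 = 9
9 ^ 4 = 13
13 ^ 8 = 5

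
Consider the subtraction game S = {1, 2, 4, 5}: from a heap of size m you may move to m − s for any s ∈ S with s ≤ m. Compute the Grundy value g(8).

Build the Grundy sequence with g(k) = mex{g(k−s) : s ∈ {1, 2, 4, 5}, s ≤ k}:
k:     0  1  2  3  4  5  6  7  8
g(k):  0  1  2  0  1  2  0  1  2
So g(8) = 2.

2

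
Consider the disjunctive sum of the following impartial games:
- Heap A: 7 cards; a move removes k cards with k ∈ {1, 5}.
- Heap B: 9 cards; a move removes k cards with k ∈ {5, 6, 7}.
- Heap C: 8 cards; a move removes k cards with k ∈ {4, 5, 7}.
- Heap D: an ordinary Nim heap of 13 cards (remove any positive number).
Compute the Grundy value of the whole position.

15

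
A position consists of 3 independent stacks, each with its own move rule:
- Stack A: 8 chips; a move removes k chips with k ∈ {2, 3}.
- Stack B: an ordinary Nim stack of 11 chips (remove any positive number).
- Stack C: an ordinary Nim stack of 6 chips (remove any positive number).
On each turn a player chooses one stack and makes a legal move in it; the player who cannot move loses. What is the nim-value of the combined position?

12

For stack A, compute g(0), g(1), … with moves {2, 3}:
g(0) = mex{} = 0
g(1) = mex{} = 0
g(2) = mex{0} = 1
g(3) = mex{0} = 1
g(4) = mex{0,1} = 2
g(5) = mex{1} = 0
g(6) = mex{1,2} = 0
g(7) = mex{0,2} = 1
g(8) = mex{0} = 1
So g(8) = 1.
Stack B is a plain Nim stack of size 11, so its Grundy value is 11.
Stack C is a plain Nim stack of size 6, so its Grundy value is 6.
The value of a disjunctive sum is the nim-sum of the parts.
Combined value = 1 XOR 11 XOR 6 = 12.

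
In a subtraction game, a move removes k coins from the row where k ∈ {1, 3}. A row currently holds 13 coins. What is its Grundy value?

1

Build the Grundy sequence with g(k) = mex{g(k−s) : s ∈ {1, 3}, s ≤ k}:
k:     0  1  2  3  4  5  6  7  8  9 10 11 12 13
g(k):  0  1  0  1  0  1  0  1  0  1  0  1  0  1
So g(13) = 1.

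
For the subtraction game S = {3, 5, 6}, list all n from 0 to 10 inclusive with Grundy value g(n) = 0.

0, 1, 2, 9, 10

Compute g(0), g(1), … for moves {3, 5, 6}:
k:     0  1  2  3  4  5  6  7  8  9 10
g(k):  0  0  0  1  1  1  2  2  2  0  0
The P-positions (g = 0) in 0..10 are 0, 1, 2, 9, 10.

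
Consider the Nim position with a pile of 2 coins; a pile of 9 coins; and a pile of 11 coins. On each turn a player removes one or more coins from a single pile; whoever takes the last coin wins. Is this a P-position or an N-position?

Nim-sum: 2 XOR 9 XOR 11 = 0.
The nim-sum is 0, so this is a P-position: the player to move is in a losing position under optimal play.

P-position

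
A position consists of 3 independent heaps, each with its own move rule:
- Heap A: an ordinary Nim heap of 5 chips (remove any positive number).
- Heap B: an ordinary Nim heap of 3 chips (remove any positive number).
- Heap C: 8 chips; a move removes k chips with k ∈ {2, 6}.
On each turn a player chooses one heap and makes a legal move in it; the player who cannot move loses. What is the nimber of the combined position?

6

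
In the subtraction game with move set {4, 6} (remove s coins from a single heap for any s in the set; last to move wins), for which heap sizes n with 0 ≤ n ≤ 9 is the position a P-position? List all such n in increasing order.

0, 1, 2, 3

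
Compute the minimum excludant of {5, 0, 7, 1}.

The values 0, 1 are all present; 2 is the first non-negative integer missing from the set.

2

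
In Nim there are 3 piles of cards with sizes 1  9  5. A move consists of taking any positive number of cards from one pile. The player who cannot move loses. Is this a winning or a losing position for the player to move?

Bitwise XOR of the heap sizes:
  0001  (1)
  1001  (9)
  0101  (5)
  ----
  1101  (13)
The nim-sum is 13 ≠ 0, so this is an N-position: the player to move can win.

Winning position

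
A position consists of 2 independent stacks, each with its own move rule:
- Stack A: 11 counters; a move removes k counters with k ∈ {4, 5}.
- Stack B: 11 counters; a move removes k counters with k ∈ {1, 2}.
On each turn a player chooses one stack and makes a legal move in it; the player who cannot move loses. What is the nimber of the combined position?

Build the Grundy sequence for stack A with g(k) = mex{g(k−s) : s ∈ {4, 5}, s ≤ k}:
g(0) = mex{} = 0
g(1) = mex{} = 0
g(2) = mex{} = 0
g(3) = mex{} = 0
g(4) = mex{0} = 1
g(5) = mex{0} = 1
g(6) = mex{0} = 1
g(7) = mex{0} = 1
g(8) = mex{0,1} = 2
g(9) = mex{1} = 0
g(10) = mex{1} = 0
g(11) = mex{1} = 0
So g(11) = 0.
Build the Grundy sequence for stack B with g(k) = mex{g(k−s) : s ∈ {1, 2}, s ≤ k}:
k:     0  1  2  3  4  5  6  7  8  9 10 11
g(k):  0  1  2  0  1  2  0  1  2  0  1  2
So g(11) = 2.
By the Sprague-Grundy theorem, the Grundy value of a sum of independent games is the XOR of the component values.
Combined value = 0 XOR 2 = 2.

2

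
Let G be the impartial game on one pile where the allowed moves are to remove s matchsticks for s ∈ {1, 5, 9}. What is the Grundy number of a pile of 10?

0

Grundy values for subtraction set {1, 5, 9}:
g(0) = mex{} = 0
g(1) = mex{0} = 1
g(2) = mex{1} = 0
g(3) = mex{0} = 1
g(4) = mex{1} = 0
g(5) = mex{0} = 1
g(6) = mex{1} = 0
g(7) = mex{0} = 1
g(8) = mex{1} = 0
g(9) = mex{0} = 1
g(10) = mex{1} = 0
So g(10) = 0.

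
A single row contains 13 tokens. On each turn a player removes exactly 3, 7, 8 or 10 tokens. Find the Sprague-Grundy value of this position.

Grundy values for subtraction set {3, 7, 8, 10}:
g(0) = mex{} = 0
g(1) = mex{} = 0
g(2) = mex{} = 0
g(3) = mex{0} = 1
g(4) = mex{0} = 1
g(5) = mex{0} = 1
g(6) = mex{1} = 0
g(7) = mex{0,1} = 2
g(8) = mex{0,1} = 2
g(9) = mex{0} = 1
g(10) = mex{0,1,2} = 3
g(11) = mex{0,1,2} = 3
g(12) = mex{0,1} = 2
g(13) = mex{0,1,3} = 2
So g(13) = 2.

2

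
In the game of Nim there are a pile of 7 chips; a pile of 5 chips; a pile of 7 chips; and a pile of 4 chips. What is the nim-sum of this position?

1

Nim-sum: 7 ^ 5 ^ 7 ^ 4 = 1.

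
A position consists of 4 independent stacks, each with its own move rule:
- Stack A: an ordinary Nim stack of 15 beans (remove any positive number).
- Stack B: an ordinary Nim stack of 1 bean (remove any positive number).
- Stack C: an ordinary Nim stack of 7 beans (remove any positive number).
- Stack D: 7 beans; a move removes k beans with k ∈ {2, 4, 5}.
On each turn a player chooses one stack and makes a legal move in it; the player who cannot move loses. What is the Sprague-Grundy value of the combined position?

9

Stack A is a plain Nim stack of size 15, so its Grundy value is 15.
Stack B is a plain Nim stack of size 1, so its Grundy value is 1.
Stack C is a plain Nim stack of size 7, so its Grundy value is 7.
Grundy values for stack D (subtraction set {2, 4, 5}):
g(0) = mex{} = 0
g(1) = mex{} = 0
g(2) = mex{0} = 1
g(3) = mex{0} = 1
g(4) = mex{0,1} = 2
g(5) = mex{0,1} = 2
g(6) = mex{0,1,2} = 3
g(7) = mex{1,2} = 0
So g(7) = 0.
The value of a disjunctive sum is the nim-sum of the parts.
Combined value = 15 ⊕ 1 ⊕ 7 ⊕ 0 = 9.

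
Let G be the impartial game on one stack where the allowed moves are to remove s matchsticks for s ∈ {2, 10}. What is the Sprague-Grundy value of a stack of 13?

0

Compute g(0), g(1), … for moves {2, 10}:
k:     0  1  2  3  4  5  6  7  8  9 10 11 12 13
g(k):  0  0  1  1  0  0  1  1  0  0  1  1  0  0
So g(13) = 0.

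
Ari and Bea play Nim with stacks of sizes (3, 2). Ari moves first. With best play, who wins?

Ari wins

Compute the nim-sum pairwise:
3 ⊕ 2 = 1
The nim-sum is 1 ≠ 0, so this is an N-position: the player to move can win; Ari has a winning move.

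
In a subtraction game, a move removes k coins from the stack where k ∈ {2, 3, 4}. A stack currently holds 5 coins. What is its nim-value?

2

Compute g(0), g(1), … for moves {2, 3, 4}:
k:     0  1  2  3  4  5
g(k):  0  0  1  1  2  2
So g(5) = 2.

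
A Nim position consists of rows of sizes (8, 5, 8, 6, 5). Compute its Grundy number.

6

Nim-sum: 8 ⊕ 5 ⊕ 8 ⊕ 6 ⊕ 5 = 6.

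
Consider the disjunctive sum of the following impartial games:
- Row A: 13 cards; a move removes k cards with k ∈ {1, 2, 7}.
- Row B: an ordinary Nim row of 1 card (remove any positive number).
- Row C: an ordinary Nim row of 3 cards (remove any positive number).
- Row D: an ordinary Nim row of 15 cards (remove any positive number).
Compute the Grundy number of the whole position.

12

Build the Grundy sequence for row A with g(k) = mex{g(k−s) : s ∈ {1, 2, 7}, s ≤ k}:
k:     0  1  2  3  4  5  6  7  8  9 10 11 12 13
g(k):  0  1  2  0  1  2  0  1  2  0  1  2  0  1
So g(13) = 1.
Row B is a plain Nim row of size 1, so its Grundy value is 1.
Row C is a plain Nim row of size 3, so its Grundy value is 3.
Row D is a plain Nim row of size 15, so its Grundy value is 15.
The value of a disjunctive sum is the nim-sum of the parts.
Combined value = 1 ⊕ 1 ⊕ 3 ⊕ 15 = 12.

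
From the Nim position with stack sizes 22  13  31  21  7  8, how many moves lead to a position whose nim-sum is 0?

Bitwise XOR of the heap sizes:
  10110  (22)
  01101  (13)
  11111  (31)
  10101  (21)
  00111  (7)
  01000  (8)
  -----
  11110  (30)
The overall nim-sum is X = 30. A stack of size p has a winning move iff p XOR X < p (reduce it to p XOR X).
  22: 22 XOR 30 = 8 < 22 — winning move (to 8).
  13: 13 XOR 30 = 19 ≥ 13 — no move.
  31: 31 XOR 30 = 1 < 31 — winning move (to 1).
  21: 21 XOR 30 = 11 < 21 — winning move (to 11).
  7: 7 XOR 30 = 25 ≥ 7 — no move.
  8: 8 XOR 30 = 22 ≥ 8 — no move.
That gives 3 winning moves.

3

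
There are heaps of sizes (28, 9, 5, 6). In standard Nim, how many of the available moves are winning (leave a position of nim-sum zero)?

1

Compute the nim-sum pairwise:
28 ⊕ 9 = 21
21 ⊕ 5 = 16
16 ⊕ 6 = 22
The overall nim-sum is X = 22. A heap of size p has a winning move iff p XOR X < p (reduce it to p XOR X).
  28: 28 XOR 22 = 10 < 28 — winning move (to 10).
  9: 9 XOR 22 = 31 ≥ 9 — no move.
  5: 5 XOR 22 = 19 ≥ 5 — no move.
  6: 6 XOR 22 = 16 ≥ 6 — no move.
That gives 1 winning move.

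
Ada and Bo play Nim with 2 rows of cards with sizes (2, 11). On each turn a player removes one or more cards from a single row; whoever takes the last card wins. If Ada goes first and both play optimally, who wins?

Bitwise XOR of the heap sizes:
  0010  (2)
  1011  (11)
  ----
  1001  (9)
The nim-sum is 9 ≠ 0, so this is an N-position: the player to move can win; Ada has a winning move.

Ada wins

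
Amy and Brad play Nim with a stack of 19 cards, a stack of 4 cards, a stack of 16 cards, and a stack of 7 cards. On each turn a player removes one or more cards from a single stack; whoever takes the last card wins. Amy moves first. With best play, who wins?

Bitwise XOR of the heap sizes:
  10011  (19)
  00100  (4)
  10000  (16)
  00111  (7)
  -----
  00000  (0)
The nim-sum is 0, so this is a P-position: the player to move is in a losing position under optimal play; Amy is about to move from it and so loses — Brad wins.

Brad wins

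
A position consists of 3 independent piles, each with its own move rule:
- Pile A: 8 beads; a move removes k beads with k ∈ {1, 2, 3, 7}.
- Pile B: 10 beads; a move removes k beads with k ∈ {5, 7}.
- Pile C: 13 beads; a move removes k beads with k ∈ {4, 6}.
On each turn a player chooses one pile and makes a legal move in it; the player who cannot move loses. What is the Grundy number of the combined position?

Grundy values for pile A (subtraction set {1, 2, 3, 7}):
g(0) = mex{} = 0
g(1) = mex{0} = 1
g(2) = mex{0,1} = 2
g(3) = mex{0,1,2} = 3
g(4) = mex{1,2,3} = 0
g(5) = mex{0,2,3} = 1
g(6) = mex{0,1,3} = 2
g(7) = mex{0,1,2} = 3
g(8) = mex{1,2,3} = 0
So g(8) = 0.
Build the Grundy sequence for pile B with g(k) = mex{g(k−s) : s ∈ {5, 7}, s ≤ k}:
g(0) = mex{} = 0
g(1) = mex{} = 0
g(2) = mex{} = 0
g(3) = mex{} = 0
g(4) = mex{} = 0
g(5) = mex{0} = 1
g(6) = mex{0} = 1
g(7) = mex{0} = 1
g(8) = mex{0} = 1
g(9) = mex{0} = 1
g(10) = mex{0,1} = 2
So g(10) = 2.
Grundy values for pile C (subtraction set {4, 6}):
g(0) = mex{} = 0
g(1) = mex{} = 0
g(2) = mex{} = 0
g(3) = mex{} = 0
g(4) = mex{0} = 1
g(5) = mex{0} = 1
g(6) = mex{0} = 1
g(7) = mex{0} = 1
g(8) = mex{0,1} = 2
g(9) = mex{0,1} = 2
g(10) = mex{1} = 0
g(11) = mex{1} = 0
g(12) = mex{1,2} = 0
g(13) = mex{1,2} = 0
So g(13) = 0.
By the Sprague-Grundy theorem, the Grundy value of a sum of independent games is the XOR of the component values.
Combined value = 0 ⊕ 2 ⊕ 0 = 2.

2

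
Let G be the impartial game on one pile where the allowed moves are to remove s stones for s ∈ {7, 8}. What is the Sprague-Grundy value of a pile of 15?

0

Grundy values for subtraction set {7, 8}:
k:     0  1  2  3  4  5  6  7  8  9 10 11 12 13 14 15
g(k):  0  0  0  0  0  0  0  1  1  1  1  1  1  1  2  0
So g(15) = 0.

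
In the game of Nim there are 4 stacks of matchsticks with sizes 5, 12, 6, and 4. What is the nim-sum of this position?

11

Nim-sum: 5 ⊕ 12 ⊕ 6 ⊕ 4 = 11.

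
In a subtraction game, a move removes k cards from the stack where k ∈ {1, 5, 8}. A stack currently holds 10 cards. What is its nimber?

2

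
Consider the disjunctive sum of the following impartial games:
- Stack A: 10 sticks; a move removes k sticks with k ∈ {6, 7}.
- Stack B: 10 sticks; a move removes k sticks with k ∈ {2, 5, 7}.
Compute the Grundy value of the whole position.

1

Build the Grundy sequence for stack A with g(k) = mex{g(k−s) : s ∈ {6, 7}, s ≤ k}:
g(0) = mex{} = 0
g(1) = mex{} = 0
g(2) = mex{} = 0
g(3) = mex{} = 0
g(4) = mex{} = 0
g(5) = mex{} = 0
g(6) = mex{0} = 1
g(7) = mex{0} = 1
g(8) = mex{0} = 1
g(9) = mex{0} = 1
g(10) = mex{0} = 1
So g(10) = 1.
For stack B, compute g(0), g(1), … with moves {2, 5, 7}:
k:     0  1  2  3  4  5  6  7  8  9 10
g(k):  0  0  1  1  0  2  1  3  2  2  0
So g(10) = 0.
The value of a disjunctive sum is the nim-sum of the parts.
Combined value = 1 ⊕ 0 = 1.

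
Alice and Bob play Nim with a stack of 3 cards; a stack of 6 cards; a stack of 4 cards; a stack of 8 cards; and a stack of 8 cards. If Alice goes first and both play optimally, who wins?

Alice wins

Bitwise XOR of the heap sizes:
  0011  (3)
  0110  (6)
  0100  (4)
  1000  (8)
  1000  (8)
  ----
  0001  (1)
The nim-sum is 1 ≠ 0, so this is an N-position: the player to move can win; Alice has a winning move.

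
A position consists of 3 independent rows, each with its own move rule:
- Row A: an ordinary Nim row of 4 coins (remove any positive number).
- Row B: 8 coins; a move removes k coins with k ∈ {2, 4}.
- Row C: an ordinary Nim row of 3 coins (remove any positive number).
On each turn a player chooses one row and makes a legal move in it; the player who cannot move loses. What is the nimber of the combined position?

6

Row A is a plain Nim row of size 4, so its Grundy value is 4.
Build the Grundy sequence for row B with g(k) = mex{g(k−s) : s ∈ {2, 4}, s ≤ k}:
g(0) = mex{} = 0
g(1) = mex{} = 0
g(2) = mex{0} = 1
g(3) = mex{0} = 1
g(4) = mex{0,1} = 2
g(5) = mex{0,1} = 2
g(6) = mex{1,2} = 0
g(7) = mex{1,2} = 0
g(8) = mex{0,2} = 1
So g(8) = 1.
Row C is a plain Nim row of size 3, so its Grundy value is 3.
By the Sprague-Grundy theorem, the Grundy value of a sum of independent games is the XOR of the component values.
Combined value = 4 XOR 1 XOR 3 = 6.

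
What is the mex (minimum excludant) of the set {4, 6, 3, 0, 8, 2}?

0 is in the set but 1 is not, so the mex is 1.

1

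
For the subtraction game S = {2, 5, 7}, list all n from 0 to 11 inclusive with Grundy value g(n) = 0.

0, 1, 4, 10

Grundy values for subtraction set {2, 5, 7}:
k:     0  1  2  3  4  5  6  7  8  9 10 11
g(k):  0  0  1  1  0  2  1  3  2  2  0  3
The P-positions (g = 0) in 0..11 are 0, 1, 4, 10.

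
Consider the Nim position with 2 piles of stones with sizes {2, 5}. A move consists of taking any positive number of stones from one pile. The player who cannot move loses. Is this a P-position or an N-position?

Bitwise XOR of the heap sizes:
  010  (2)
  101  (5)
  ---
  111  (7)
The nim-sum is 7 ≠ 0, so this is an N-position: the player to move can win.

N-position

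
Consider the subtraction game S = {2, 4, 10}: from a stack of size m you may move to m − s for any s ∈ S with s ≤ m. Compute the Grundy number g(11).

Compute g(0), g(1), … for moves {2, 4, 10}:
g(0) = mex{} = 0
g(1) = mex{} = 0
g(2) = mex{0} = 1
g(3) = mex{0} = 1
g(4) = mex{0,1} = 2
g(5) = mex{0,1} = 2
g(6) = mex{1,2} = 0
g(7) = mex{1,2} = 0
g(8) = mex{0,2} = 1
g(9) = mex{0,2} = 1
g(10) = mex{0,1} = 2
g(11) = mex{0,1} = 2
So g(11) = 2.

2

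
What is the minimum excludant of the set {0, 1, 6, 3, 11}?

2

The values 0, 1 are all present; 2 is the first non-negative integer missing from the set.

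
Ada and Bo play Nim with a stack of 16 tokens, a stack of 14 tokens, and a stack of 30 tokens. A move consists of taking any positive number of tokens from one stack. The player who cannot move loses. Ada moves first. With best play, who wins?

Bo wins

Compute the nim-sum pairwise:
16 XOR 14 = 30
30 XOR 30 = 0
The nim-sum is 0, so this is a P-position: the player to move is in a losing position under optimal play; Ada is about to move from it and so loses — Bo wins.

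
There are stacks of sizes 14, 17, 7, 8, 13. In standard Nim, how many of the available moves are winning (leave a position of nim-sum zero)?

Compute the nim-sum pairwise:
14 XOR 17 = 31
31 XOR 7 = 24
24 XOR 8 = 16
16 XOR 13 = 29
The overall nim-sum is X = 29. A stack of size p has a winning move iff p XOR X < p (reduce it to p XOR X).
  14: 14 XOR 29 = 19 ≥ 14 — no move.
  17: 17 XOR 29 = 12 < 17 — winning move (to 12).
  7: 7 XOR 29 = 26 ≥ 7 — no move.
  8: 8 XOR 29 = 21 ≥ 8 — no move.
  13: 13 XOR 29 = 16 ≥ 13 — no move.
That gives 1 winning move.

1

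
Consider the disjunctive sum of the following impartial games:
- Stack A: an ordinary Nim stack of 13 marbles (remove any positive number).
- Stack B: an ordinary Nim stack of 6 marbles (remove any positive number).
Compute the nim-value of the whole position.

Stack A is a plain Nim stack of size 13, so its Grundy value is 13.
Stack B is a plain Nim stack of size 6, so its Grundy value is 6.
By the Sprague-Grundy theorem, the Grundy value of a sum of independent games is the XOR of the component values.
Combined value = 13 ⊕ 6 = 11.

11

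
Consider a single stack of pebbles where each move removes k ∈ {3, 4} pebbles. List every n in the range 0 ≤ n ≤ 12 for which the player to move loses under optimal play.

0, 1, 2, 7, 8, 9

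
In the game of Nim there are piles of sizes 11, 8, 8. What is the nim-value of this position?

11

Nim-sum: 11 XOR 8 XOR 8 = 11.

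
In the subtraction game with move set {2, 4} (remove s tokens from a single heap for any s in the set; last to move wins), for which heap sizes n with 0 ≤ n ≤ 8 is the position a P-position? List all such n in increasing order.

0, 1, 6, 7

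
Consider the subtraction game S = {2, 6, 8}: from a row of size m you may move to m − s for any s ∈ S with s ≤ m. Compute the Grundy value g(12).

Grundy values for subtraction set {2, 6, 8}:
g(0) = mex{} = 0
g(1) = mex{} = 0
g(2) = mex{0} = 1
g(3) = mex{0} = 1
g(4) = mex{1} = 0
g(5) = mex{1} = 0
g(6) = mex{0} = 1
g(7) = mex{0} = 1
g(8) = mex{0,1} = 2
g(9) = mex{0,1} = 2
g(10) = mex{0,1,2} = 3
g(11) = mex{0,1,2} = 3
g(12) = mex{0,1,3} = 2
So g(12) = 2.

2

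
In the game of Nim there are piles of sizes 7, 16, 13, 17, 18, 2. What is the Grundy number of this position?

Compute the nim-sum pairwise:
7 ^ 16 = 23
23 ^ 13 = 26
26 ^ 17 = 11
11 ^ 18 = 25
25 ^ 2 = 27

27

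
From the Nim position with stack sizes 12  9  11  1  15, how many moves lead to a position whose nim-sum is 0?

0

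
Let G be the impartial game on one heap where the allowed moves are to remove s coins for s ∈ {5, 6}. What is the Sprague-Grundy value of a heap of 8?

1

Build the Grundy sequence with g(k) = mex{g(k−s) : s ∈ {5, 6}, s ≤ k}:
g(0) = mex{} = 0
g(1) = mex{} = 0
g(2) = mex{} = 0
g(3) = mex{} = 0
g(4) = mex{} = 0
g(5) = mex{0} = 1
g(6) = mex{0} = 1
g(7) = mex{0} = 1
g(8) = mex{0} = 1
So g(8) = 1.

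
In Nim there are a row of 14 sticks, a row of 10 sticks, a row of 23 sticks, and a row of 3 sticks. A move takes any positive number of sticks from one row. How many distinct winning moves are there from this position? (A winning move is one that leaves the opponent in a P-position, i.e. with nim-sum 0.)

1

Compute the nim-sum pairwise:
14 XOR 10 = 4
4 XOR 23 = 19
19 XOR 3 = 16
The overall nim-sum is X = 16. A row of size p has a winning move iff p XOR X < p (reduce it to p XOR X).
  14: 14 XOR 16 = 30 ≥ 14 — no move.
  10: 10 XOR 16 = 26 ≥ 10 — no move.
  23: 23 XOR 16 = 7 < 23 — winning move (to 7).
  3: 3 XOR 16 = 19 ≥ 3 — no move.
That gives 1 winning move.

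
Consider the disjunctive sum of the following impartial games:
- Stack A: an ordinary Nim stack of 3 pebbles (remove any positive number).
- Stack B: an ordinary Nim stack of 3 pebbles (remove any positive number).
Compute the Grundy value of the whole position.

Stack A is a plain Nim stack of size 3, so its Grundy value is 3.
Stack B is a plain Nim stack of size 3, so its Grundy value is 3.
By the Sprague-Grundy theorem, the Grundy value of a sum of independent games is the XOR of the component values.
Combined value = 3 XOR 3 = 0.

0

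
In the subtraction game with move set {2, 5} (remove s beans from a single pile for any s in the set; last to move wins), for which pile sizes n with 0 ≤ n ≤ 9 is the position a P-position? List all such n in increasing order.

0, 1, 4, 7, 8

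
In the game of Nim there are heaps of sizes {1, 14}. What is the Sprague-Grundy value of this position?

Compute the nim-sum pairwise:
1 ⊕ 14 = 15

15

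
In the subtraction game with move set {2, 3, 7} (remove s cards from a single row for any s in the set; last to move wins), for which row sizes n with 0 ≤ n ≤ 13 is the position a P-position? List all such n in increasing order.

0, 1, 5, 6, 10, 11

Grundy values for subtraction set {2, 3, 7}:
k:     0  1  2  3  4  5  6  7  8  9 10 11 12 13
g(k):  0  0  1  1  2  0  0  1  1  2  0  0  1  1
The P-positions (g = 0) in 0..13 are 0, 1, 5, 6, 10, 11.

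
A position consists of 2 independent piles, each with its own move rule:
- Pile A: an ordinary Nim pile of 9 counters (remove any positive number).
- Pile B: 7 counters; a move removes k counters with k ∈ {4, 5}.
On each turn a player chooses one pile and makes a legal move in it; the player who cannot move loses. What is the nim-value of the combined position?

Pile A is a plain Nim pile of size 9, so its Grundy value is 9.
For pile B, compute g(0), g(1), … with moves {4, 5}:
k:     0  1  2  3  4  5  6  7
g(k):  0  0  0  0  1  1  1  1
So g(7) = 1.
The value of a disjunctive sum is the nim-sum of the parts.
Combined value = 9 ⊕ 1 = 8.

8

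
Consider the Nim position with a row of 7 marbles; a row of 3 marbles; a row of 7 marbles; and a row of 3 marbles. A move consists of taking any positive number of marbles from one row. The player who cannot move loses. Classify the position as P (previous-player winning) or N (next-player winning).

P-position

Compute the nim-sum pairwise:
7 XOR 3 = 4
4 XOR 7 = 3
3 XOR 3 = 0
The nim-sum is 0, so this is a P-position: the player to move is in a losing position under optimal play.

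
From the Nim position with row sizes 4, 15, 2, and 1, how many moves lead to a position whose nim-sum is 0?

1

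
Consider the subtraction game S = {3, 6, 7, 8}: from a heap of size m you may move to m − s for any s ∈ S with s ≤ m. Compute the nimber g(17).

Build the Grundy sequence with g(k) = mex{g(k−s) : s ∈ {3, 6, 7, 8}, s ≤ k}:
k:     0  1  2  3  4  5  6  7  8  9 10 11 12 13 14 15 16 17
g(k):  0  0  0  1  1  1  2  2  2  3  3  0  0  0  1  1  1  2
So g(17) = 2.

2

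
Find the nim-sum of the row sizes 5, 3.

Nim-sum: 5 ⊕ 3 = 6.

6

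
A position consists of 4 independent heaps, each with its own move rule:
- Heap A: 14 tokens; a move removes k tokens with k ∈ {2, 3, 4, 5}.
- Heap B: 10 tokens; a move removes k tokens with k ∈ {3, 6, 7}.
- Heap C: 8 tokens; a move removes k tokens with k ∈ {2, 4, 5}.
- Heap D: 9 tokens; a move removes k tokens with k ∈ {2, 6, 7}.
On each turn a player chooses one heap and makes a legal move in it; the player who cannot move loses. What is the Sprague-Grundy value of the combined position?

Grundy values for heap A (subtraction set {2, 3, 4, 5}):
k:     0  1  2  3  4  5  6  7  8  9 10 11 12 13 14
g(k):  0  0  1  1  2  2  3  0  0  1  1  2  2  3  0
So g(14) = 0.
For heap B, compute g(0), g(1), … with moves {3, 6, 7}:
g(0) = mex{} = 0
g(1) = mex{} = 0
g(2) = mex{} = 0
g(3) = mex{0} = 1
g(4) = mex{0} = 1
g(5) = mex{0} = 1
g(6) = mex{0,1} = 2
g(7) = mex{0,1} = 2
g(8) = mex{0,1} = 2
g(9) = mex{0,1,2} = 3
g(10) = mex{1,2} = 0
So g(10) = 0.
Build the Grundy sequence for heap C with g(k) = mex{g(k−s) : s ∈ {2, 4, 5}, s ≤ k}:
g(0) = mex{} = 0
g(1) = mex{} = 0
g(2) = mex{0} = 1
g(3) = mex{0} = 1
g(4) = mex{0,1} = 2
g(5) = mex{0,1} = 2
g(6) = mex{0,1,2} = 3
g(7) = mex{1,2} = 0
g(8) = mex{1,2,3} = 0
So g(8) = 0.
For heap D, compute g(0), g(1), … with moves {2, 6, 7}:
k:     0  1  2  3  4  5  6  7  8  9
g(k):  0  0  1  1  0  0  1  1  2  0
So g(9) = 0.
By the Sprague-Grundy theorem, the Grundy value of a sum of independent games is the XOR of the component values.
Combined value = 0 XOR 0 XOR 0 XOR 0 = 0.

0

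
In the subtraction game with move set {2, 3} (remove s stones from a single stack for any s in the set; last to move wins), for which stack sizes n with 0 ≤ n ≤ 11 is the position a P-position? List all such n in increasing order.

0, 1, 5, 6, 10, 11

Compute g(0), g(1), … for moves {2, 3}:
k:     0  1  2  3  4  5  6  7  8  9 10 11
g(k):  0  0  1  1  2  0  0  1  1  2  0  0
The P-positions (g = 0) in 0..11 are 0, 1, 5, 6, 10, 11.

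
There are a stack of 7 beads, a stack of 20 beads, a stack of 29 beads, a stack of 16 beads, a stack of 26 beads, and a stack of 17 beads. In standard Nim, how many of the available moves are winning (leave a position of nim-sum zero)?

Nim-sum: 7 ^ 20 ^ 29 ^ 16 ^ 26 ^ 17 = 21.
The overall nim-sum is X = 21. A stack of size p has a winning move iff p XOR X < p (reduce it to p XOR X).
  7: 7 XOR 21 = 18 ≥ 7 — no move.
  20: 20 XOR 21 = 1 < 20 — winning move (to 1).
  29: 29 XOR 21 = 8 < 29 — winning move (to 8).
  16: 16 XOR 21 = 5 < 16 — winning move (to 5).
  26: 26 XOR 21 = 15 < 26 — winning move (to 15).
  17: 17 XOR 21 = 4 < 17 — winning move (to 4).
That gives 5 winning moves.

5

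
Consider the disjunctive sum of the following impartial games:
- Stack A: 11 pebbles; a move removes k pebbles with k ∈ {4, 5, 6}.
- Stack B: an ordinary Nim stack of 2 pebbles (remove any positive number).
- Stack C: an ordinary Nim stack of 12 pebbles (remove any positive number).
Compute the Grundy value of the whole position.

14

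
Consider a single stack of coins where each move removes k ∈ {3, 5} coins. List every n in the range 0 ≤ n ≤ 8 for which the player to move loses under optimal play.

Compute g(0), g(1), … for moves {3, 5}:
g(0) = mex{} = 0
g(1) = mex{} = 0
g(2) = mex{} = 0
g(3) = mex{0} = 1
g(4) = mex{0} = 1
g(5) = mex{0} = 1
g(6) = mex{0,1} = 2
g(7) = mex{0,1} = 2
g(8) = mex{1} = 0
The P-positions (g = 0) in 0..8 are 0, 1, 2, 8.

0, 1, 2, 8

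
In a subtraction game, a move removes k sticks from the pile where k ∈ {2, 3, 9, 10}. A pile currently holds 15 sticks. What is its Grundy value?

Grundy values for subtraction set {2, 3, 9, 10}:
k:     0  1  2  3  4  5  6  7  8  9 10 11 12 13 14 15
g(k):  0  0  1  1  2  0  0  1  1  2  2  3  0  0  1  1
So g(15) = 1.

1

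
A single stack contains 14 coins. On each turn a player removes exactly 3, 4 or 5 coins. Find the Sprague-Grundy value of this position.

Grundy values for subtraction set {3, 4, 5}:
k:     0  1  2  3  4  5  6  7  8  9 10 11 12 13 14
g(k):  0  0  0  1  1  1  2  2  0  0  0  1  1  1  2
So g(14) = 2.

2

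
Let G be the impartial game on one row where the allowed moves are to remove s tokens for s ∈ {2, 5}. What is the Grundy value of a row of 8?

Compute g(0), g(1), … for moves {2, 5}:
g(0) = mex{} = 0
g(1) = mex{} = 0
g(2) = mex{0} = 1
g(3) = mex{0} = 1
g(4) = mex{1} = 0
g(5) = mex{0,1} = 2
g(6) = mex{0} = 1
g(7) = mex{1,2} = 0
g(8) = mex{1} = 0
So g(8) = 0.

0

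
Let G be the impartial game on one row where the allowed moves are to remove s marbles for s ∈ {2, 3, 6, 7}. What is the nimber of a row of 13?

2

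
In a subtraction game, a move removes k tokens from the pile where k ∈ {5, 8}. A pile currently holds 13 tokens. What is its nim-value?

0

Grundy values for subtraction set {5, 8}:
g(0) = mex{} = 0
g(1) = mex{} = 0
g(2) = mex{} = 0
g(3) = mex{} = 0
g(4) = mex{} = 0
g(5) = mex{0} = 1
g(6) = mex{0} = 1
g(7) = mex{0} = 1
g(8) = mex{0} = 1
g(9) = mex{0} = 1
g(10) = mex{0,1} = 2
g(11) = mex{0,1} = 2
g(12) = mex{0,1} = 2
g(13) = mex{1} = 0
So g(13) = 0.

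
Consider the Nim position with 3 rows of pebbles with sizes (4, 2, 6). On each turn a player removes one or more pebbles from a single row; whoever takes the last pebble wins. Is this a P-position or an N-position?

P-position

Bitwise XOR of the heap sizes:
  100  (4)
  010  (2)
  110  (6)
  ---
  000  (0)
The nim-sum is 0, so this is a P-position: the player to move is in a losing position under optimal play.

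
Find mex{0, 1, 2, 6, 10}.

3

The values 0, 1, 2 are all present; 3 is the first non-negative integer missing from the set.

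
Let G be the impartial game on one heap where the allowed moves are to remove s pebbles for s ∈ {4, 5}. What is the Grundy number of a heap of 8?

Grundy values for subtraction set {4, 5}:
k:     0  1  2  3  4  5  6  7  8
g(k):  0  0  0  0  1  1  1  1  2
So g(8) = 2.

2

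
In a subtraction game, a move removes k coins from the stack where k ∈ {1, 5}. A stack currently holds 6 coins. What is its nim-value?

0

Compute g(0), g(1), … for moves {1, 5}:
k:     0  1  2  3  4  5  6
g(k):  0  1  0  1  0  1  0
So g(6) = 0.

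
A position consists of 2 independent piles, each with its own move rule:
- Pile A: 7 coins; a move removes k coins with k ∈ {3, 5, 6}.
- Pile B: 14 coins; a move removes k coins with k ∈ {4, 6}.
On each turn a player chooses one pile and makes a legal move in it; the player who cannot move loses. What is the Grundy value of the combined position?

For pile A, compute g(0), g(1), … with moves {3, 5, 6}:
g(0) = mex{} = 0
g(1) = mex{} = 0
g(2) = mex{} = 0
g(3) = mex{0} = 1
g(4) = mex{0} = 1
g(5) = mex{0} = 1
g(6) = mex{0,1} = 2
g(7) = mex{0,1} = 2
So g(7) = 2.
Build the Grundy sequence for pile B with g(k) = mex{g(k−s) : s ∈ {4, 6}, s ≤ k}:
g(0) = mex{} = 0
g(1) = mex{} = 0
g(2) = mex{} = 0
g(3) = mex{} = 0
g(4) = mex{0} = 1
g(5) = mex{0} = 1
g(6) = mex{0} = 1
g(7) = mex{0} = 1
g(8) = mex{0,1} = 2
g(9) = mex{0,1} = 2
g(10) = mex{1} = 0
g(11) = mex{1} = 0
g(12) = mex{1,2} = 0
g(13) = mex{1,2} = 0
g(14) = mex{0,2} = 1
So g(14) = 1.
The value of a disjunctive sum is the nim-sum of the parts.
Combined value = 2 XOR 1 = 3.

3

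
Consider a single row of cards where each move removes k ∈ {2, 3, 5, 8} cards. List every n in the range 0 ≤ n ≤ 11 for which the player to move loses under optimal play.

0, 1, 7, 11

Compute g(0), g(1), … for moves {2, 3, 5, 8}:
g(0) = mex{} = 0
g(1) = mex{} = 0
g(2) = mex{0} = 1
g(3) = mex{0} = 1
g(4) = mex{0,1} = 2
g(5) = mex{0,1} = 2
g(6) = mex{0,1,2} = 3
g(7) = mex{1,2} = 0
g(8) = mex{0,1,2,3} = 4
g(9) = mex{0,2,3} = 1
g(10) = mex{0,1,2,4} = 3
g(11) = mex{1,3,4} = 0
The P-positions (g = 0) in 0..11 are 0, 1, 7, 11.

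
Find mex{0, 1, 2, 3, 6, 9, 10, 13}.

The values 0, 1, 2, 3 are all present; 4 is the first non-negative integer missing from the set.

4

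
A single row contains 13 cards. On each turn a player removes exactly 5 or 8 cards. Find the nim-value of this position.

0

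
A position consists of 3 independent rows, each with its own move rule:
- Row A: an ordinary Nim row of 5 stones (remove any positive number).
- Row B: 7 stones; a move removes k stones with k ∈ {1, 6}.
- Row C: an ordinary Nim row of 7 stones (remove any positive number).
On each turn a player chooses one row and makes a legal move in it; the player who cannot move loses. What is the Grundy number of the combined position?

2

Row A is a plain Nim row of size 5, so its Grundy value is 5.
Grundy values for row B (subtraction set {1, 6}):
g(0) = mex{} = 0
g(1) = mex{0} = 1
g(2) = mex{1} = 0
g(3) = mex{0} = 1
g(4) = mex{1} = 0
g(5) = mex{0} = 1
g(6) = mex{0,1} = 2
g(7) = mex{1,2} = 0
So g(7) = 0.
Row C is a plain Nim row of size 7, so its Grundy value is 7.
By the Sprague-Grundy theorem, the Grundy value of a sum of independent games is the XOR of the component values.
Combined value = 5 ⊕ 0 ⊕ 7 = 2.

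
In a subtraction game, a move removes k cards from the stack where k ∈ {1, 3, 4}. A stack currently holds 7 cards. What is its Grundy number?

0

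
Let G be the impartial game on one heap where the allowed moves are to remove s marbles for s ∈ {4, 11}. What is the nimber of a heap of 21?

1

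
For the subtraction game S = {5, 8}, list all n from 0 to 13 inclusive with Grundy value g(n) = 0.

0, 1, 2, 3, 4, 13

Build the Grundy sequence with g(k) = mex{g(k−s) : s ∈ {5, 8}, s ≤ k}:
k:     0  1  2  3  4  5  6  7  8  9 10 11 12 13
g(k):  0  0  0  0  0  1  1  1  1  1  2  2  2  0
The P-positions (g = 0) in 0..13 are 0, 1, 2, 3, 4, 13.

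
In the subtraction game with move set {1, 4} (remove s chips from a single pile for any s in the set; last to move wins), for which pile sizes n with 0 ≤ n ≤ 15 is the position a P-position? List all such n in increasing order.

Compute g(0), g(1), … for moves {1, 4}:
k:     0  1  2  3  4  5  6  7  8  9 10 11 12 13 14 15
g(k):  0  1  0  1  2  0  1  0  1  2  0  1  0  1  2  0
The P-positions (g = 0) in 0..15 are 0, 2, 5, 7, 10, 12, 15.

0, 2, 5, 7, 10, 12, 15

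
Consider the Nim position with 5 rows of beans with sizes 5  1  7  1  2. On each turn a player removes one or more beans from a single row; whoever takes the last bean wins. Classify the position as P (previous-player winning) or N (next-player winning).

P-position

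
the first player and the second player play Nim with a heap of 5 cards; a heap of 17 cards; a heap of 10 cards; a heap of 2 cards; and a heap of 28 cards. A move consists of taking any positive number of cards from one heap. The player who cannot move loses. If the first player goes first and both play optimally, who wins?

the second player wins

Nim-sum: 5 ^ 17 ^ 10 ^ 2 ^ 28 = 0.
The nim-sum is 0, so this is a P-position: the player to move is in a losing position under optimal play; the first player is about to move from it and so loses — the second player wins.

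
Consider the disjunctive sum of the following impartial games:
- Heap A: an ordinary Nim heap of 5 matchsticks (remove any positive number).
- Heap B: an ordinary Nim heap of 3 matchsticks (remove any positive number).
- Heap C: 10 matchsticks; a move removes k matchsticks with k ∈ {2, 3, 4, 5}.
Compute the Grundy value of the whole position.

7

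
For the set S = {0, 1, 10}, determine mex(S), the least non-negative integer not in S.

The values 0, 1 are all present; 2 is the first non-negative integer missing from the set.

2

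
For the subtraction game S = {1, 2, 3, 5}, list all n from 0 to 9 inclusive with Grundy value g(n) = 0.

Grundy values for subtraction set {1, 2, 3, 5}:
g(0) = mex{} = 0
g(1) = mex{0} = 1
g(2) = mex{0,1} = 2
g(3) = mex{0,1,2} = 3
g(4) = mex{1,2,3} = 0
g(5) = mex{0,2,3} = 1
g(6) = mex{0,1,3} = 2
g(7) = mex{0,1,2} = 3
g(8) = mex{1,2,3} = 0
g(9) = mex{0,2,3} = 1
The P-positions (g = 0) in 0..9 are 0, 4, 8.

0, 4, 8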